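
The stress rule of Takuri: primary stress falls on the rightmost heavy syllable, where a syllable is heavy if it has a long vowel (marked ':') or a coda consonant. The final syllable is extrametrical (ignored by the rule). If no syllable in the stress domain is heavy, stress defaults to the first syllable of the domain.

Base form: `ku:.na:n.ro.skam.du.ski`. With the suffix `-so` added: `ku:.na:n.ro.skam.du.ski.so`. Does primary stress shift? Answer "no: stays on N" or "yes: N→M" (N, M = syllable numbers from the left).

no: stays on 4

Base `ku:.na:n.ro.skam.du.ski` (6 syllables):
  The final syllable (6, ski) is extrametrical; the stress domain is syllables 1–5.
  Weights: 1 ku: H, 2 na:n H, 3 ro L, 4 skam H, 5 du L.
  Heavy syllables in the domain: 1, 2, 4. The rightmost is syllable 4 (skam).
  → primary stress on syllable 4.
Suffixed `ku:.na:n.ro.skam.du.ski.so` (7 syllables):
  The final syllable (7, so) is extrametrical; the stress domain is syllables 1–6.
  Weights: 1 ku: H, 2 na:n H, 3 ro L, 4 skam H, 5 du L, 6 ski L.
  Heavy syllables in the domain: 1, 2, 4. The rightmost is syllable 4 (skam).
  → primary stress on syllable 4.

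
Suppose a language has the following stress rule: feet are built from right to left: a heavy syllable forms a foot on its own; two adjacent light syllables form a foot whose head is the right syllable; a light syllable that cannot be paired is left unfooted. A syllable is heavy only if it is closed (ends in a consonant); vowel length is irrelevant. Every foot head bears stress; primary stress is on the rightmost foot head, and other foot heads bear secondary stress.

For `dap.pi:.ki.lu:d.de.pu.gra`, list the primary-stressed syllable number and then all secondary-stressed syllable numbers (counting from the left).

Weights: 1 dap H, 2 pi: L, 3 ki L, 4 lu:d H, 5 de L, 6 pu L, 7 gra L.
Parse right to left (heavy = foot alone; LL = one foot; stranded L unfooted): (ˈdap) (pi:.ˈki) (ˈlu:d) de (pu.ˈgra).
Foot heads: 1, 3, 4, 7.
Primary stress on the rightmost head = syllable 7.
Secondary stress on 1, 3, 4: ˌdap.pi:.ˌki.ˌlu:d.de.pu.ˈgra.

primary 7, secondary 1, 3, 4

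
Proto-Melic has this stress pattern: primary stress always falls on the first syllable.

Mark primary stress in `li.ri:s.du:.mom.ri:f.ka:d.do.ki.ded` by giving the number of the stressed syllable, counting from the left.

1

The word has 9 syllables; the first syllable is syllable 1 (li).
Primary stress: syllable 1 → ˈli.ri:s.du:.mom.ri:f.ka:d.do.ki.ded.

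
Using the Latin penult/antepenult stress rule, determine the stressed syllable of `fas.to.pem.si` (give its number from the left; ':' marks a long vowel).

Classical Latin: stress the penult if heavy (long vowel or closed), else the antepenult.
Weights: 2 to L, 3 pem H, 4 si L.
The penult (syllable 3, pem) is heavy, so it takes stress.
Stress on syllable 3: fas.to.ˈpem.si.

3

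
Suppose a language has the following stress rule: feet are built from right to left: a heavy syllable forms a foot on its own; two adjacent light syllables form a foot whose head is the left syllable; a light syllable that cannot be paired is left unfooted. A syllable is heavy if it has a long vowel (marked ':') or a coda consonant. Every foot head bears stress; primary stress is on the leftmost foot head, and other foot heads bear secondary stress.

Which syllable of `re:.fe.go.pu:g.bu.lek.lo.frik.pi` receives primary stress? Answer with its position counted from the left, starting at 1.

Weights: 1 re: H, 2 fe L, 3 go L, 4 pu:g H, 5 bu L, 6 lek H, 7 lo L, 8 frik H, 9 pi L.
Parse right to left (heavy = foot alone; LL = one foot; stranded L unfooted): (ˈre:) (ˈfe.go) (ˈpu:g) bu (ˈlek) lo (ˈfrik) pi.
Foot heads: 1, 2, 4, 6, 8.
Primary stress on the leftmost head = syllable 1.
Primary stress: syllable 1 → ˈre:.fe.go.pu:g.bu.lek.lo.frik.pi.

1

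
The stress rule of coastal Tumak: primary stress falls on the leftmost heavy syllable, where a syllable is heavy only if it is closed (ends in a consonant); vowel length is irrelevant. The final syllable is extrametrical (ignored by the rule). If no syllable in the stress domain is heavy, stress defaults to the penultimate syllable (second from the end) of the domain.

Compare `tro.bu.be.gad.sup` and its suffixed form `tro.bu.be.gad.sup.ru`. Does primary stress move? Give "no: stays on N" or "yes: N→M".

Base `tro.bu.be.gad.sup` (5 syllables):
  The final syllable (5, sup) is extrametrical; the stress domain is syllables 1–4.
  Weights: 1 tro L, 2 bu L, 3 be L, 4 gad H.
  Heavy syllables in the domain: 4. The leftmost is syllable 4 (gad).
  → primary stress on syllable 4.
Suffixed `tro.bu.be.gad.sup.ru` (6 syllables):
  The final syllable (6, ru) is extrametrical; the stress domain is syllables 1–5.
  Weights: 1 tro L, 2 bu L, 3 be L, 4 gad H, 5 sup H.
  Heavy syllables in the domain: 4, 5. The leftmost is syllable 4 (gad).
  → primary stress on syllable 4.

no: stays on 4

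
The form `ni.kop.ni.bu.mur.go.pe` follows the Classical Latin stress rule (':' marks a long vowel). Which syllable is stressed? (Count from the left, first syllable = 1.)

Classical Latin: stress the penult if heavy (long vowel or closed), else the antepenult.
Weights: 5 mur H, 6 go L, 7 pe L.
The penult (syllable 6, go) is light, so stress falls on the antepenult (syllable 5, mur).
Stress on syllable 5: ni.kop.ni.bu.ˈmur.go.pe.

5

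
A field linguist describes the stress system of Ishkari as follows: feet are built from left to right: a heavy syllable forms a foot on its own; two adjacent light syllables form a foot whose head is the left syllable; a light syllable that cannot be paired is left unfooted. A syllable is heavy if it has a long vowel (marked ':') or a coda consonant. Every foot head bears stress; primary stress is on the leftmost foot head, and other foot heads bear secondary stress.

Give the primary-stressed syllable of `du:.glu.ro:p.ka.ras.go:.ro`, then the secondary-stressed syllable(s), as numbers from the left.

Weights: 1 du: H, 2 glu L, 3 ro:p H, 4 ka L, 5 ras H, 6 go: H, 7 ro L.
Parse left to right (heavy = foot alone; LL = one foot; stranded L unfooted): (ˈdu:) glu (ˈro:p) ka (ˈras) (ˈgo:) ro.
Foot heads: 1, 3, 5, 6.
Primary stress on the leftmost head = syllable 1.
Secondary stress on 3, 5, 6: ˈdu:.glu.ˌro:p.ka.ˌras.ˌgo:.ro.

primary 1, secondary 3, 5, 6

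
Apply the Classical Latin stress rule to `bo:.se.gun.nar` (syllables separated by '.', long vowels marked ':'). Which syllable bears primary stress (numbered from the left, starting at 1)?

Classical Latin: stress the penult if heavy (long vowel or closed), else the antepenult.
Weights: 2 se L, 3 gun H, 4 nar H.
The penult (syllable 3, gun) is heavy, so it takes stress.
Stress on syllable 3: bo:.se.ˈgun.nar.

3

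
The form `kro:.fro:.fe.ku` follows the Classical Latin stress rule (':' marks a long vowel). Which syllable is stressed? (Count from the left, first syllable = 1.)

Classical Latin: stress the penult if heavy (long vowel or closed), else the antepenult.
Weights: 2 fro: H, 3 fe L, 4 ku L.
The penult (syllable 3, fe) is light, so stress falls on the antepenult (syllable 2, fro:).
Stress on syllable 2: kro:.ˈfro:.fe.ku.

2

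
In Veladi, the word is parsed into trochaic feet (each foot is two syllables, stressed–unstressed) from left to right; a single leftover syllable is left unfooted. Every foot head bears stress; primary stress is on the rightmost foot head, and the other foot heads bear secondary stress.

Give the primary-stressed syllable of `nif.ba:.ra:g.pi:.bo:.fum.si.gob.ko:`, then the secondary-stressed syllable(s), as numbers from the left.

primary 7, secondary 1, 3, 5

Parse left to right into trochaic (ˈσσ) feet: (ˈnif.ba:) (ˈra:g.pi:) (ˈbo:.fum) (ˈsi.gob) ko:. Syllable 9 is left unfooted.
Foot heads (stressed positions): 1, 3, 5, 7.
End Rule Rightmost: primary stress on the rightmost head = syllable 7.
Secondary stress on 1, 3, 5: ˌnif.ba:.ˌra:g.pi:.ˌbo:.fum.ˈsi.gob.ko:.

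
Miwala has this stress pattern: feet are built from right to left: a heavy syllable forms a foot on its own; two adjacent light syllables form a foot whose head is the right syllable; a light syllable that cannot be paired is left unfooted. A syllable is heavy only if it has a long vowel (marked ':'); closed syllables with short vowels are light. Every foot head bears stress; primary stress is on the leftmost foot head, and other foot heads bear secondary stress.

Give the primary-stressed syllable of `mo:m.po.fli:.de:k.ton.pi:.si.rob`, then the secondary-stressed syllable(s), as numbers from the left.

primary 1, secondary 3, 4, 6, 8

Weights: 1 mo:m H, 2 po L, 3 fli: H, 4 de:k H, 5 ton L, 6 pi: H, 7 si L, 8 rob L.
Parse right to left (heavy = foot alone; LL = one foot; stranded L unfooted): (ˈmo:m) po (ˈfli:) (ˈde:k) ton (ˈpi:) (si.ˈrob).
Foot heads: 1, 3, 4, 6, 8.
Primary stress on the leftmost head = syllable 1.
Secondary stress on 3, 4, 6, 8: ˈmo:m.po.ˌfli:.ˌde:k.ton.ˌpi:.si.ˌrob.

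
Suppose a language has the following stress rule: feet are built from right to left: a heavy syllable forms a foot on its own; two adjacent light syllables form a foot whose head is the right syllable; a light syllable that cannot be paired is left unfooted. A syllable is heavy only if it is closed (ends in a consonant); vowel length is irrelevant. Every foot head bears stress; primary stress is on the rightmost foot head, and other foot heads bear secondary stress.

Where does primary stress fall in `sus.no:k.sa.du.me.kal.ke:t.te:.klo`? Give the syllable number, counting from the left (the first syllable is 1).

9

Weights: 1 sus H, 2 no:k H, 3 sa L, 4 du L, 5 me L, 6 kal H, 7 ke:t H, 8 te: L, 9 klo L.
Parse right to left (heavy = foot alone; LL = one foot; stranded L unfooted): (ˈsus) (ˈno:k) sa (du.ˈme) (ˈkal) (ˈke:t) (te:.ˈklo).
Foot heads: 1, 2, 5, 6, 7, 9.
Primary stress on the rightmost head = syllable 9.
Primary stress: syllable 9 → sus.no:k.sa.du.me.kal.ke:t.te:.ˈklo.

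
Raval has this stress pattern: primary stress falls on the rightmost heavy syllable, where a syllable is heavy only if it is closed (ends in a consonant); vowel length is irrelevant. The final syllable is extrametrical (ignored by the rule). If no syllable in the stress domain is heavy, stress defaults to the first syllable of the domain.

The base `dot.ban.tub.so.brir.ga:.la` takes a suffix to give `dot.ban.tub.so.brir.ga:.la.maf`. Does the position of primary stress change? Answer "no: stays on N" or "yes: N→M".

Base `dot.ban.tub.so.brir.ga:.la` (7 syllables):
  The final syllable (7, la) is extrametrical; the stress domain is syllables 1–6.
  Weights: 1 dot H, 2 ban H, 3 tub H, 4 so L, 5 brir H, 6 ga: L.
  Heavy syllables in the domain: 1, 2, 3, 5. The rightmost is syllable 5 (brir).
  → primary stress on syllable 5.
Suffixed `dot.ban.tub.so.brir.ga:.la.maf` (8 syllables):
  The final syllable (8, maf) is extrametrical; the stress domain is syllables 1–7.
  Weights: 1 dot H, 2 ban H, 3 tub H, 4 so L, 5 brir H, 6 ga: L, 7 la L.
  Heavy syllables in the domain: 1, 2, 3, 5. The rightmost is syllable 5 (brir).
  → primary stress on syllable 5.

no: stays on 5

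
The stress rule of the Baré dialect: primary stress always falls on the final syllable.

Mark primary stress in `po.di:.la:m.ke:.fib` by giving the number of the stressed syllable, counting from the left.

The word has 5 syllables; the final syllable is syllable 5 (fib).
Primary stress: syllable 5 → po.di:.la:m.ke:.ˈfib.

5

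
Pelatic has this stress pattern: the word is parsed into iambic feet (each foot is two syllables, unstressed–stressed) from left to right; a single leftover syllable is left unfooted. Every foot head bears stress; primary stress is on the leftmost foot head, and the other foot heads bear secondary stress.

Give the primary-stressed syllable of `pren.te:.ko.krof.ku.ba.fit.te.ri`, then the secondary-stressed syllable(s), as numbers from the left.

primary 2, secondary 4, 6, 8

Parse left to right into iambic (σˈσ) feet: (pren.ˈte:) (ko.ˈkrof) (ku.ˈba) (fit.ˈte) ri. Syllable 9 is left unfooted.
Foot heads (stressed positions): 2, 4, 6, 8.
End Rule Leftmost: primary stress on the leftmost head = syllable 2.
Secondary stress on 4, 6, 8: pren.ˈte:.ko.ˌkrof.ku.ˌba.fit.ˌte.ri.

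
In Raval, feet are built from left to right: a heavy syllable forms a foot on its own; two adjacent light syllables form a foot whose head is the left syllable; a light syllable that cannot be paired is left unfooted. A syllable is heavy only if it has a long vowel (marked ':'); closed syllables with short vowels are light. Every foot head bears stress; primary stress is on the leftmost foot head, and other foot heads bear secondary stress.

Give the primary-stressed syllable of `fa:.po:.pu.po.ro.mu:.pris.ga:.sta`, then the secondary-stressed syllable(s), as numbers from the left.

primary 1, secondary 2, 3, 6, 8

Weights: 1 fa: H, 2 po: H, 3 pu L, 4 po L, 5 ro L, 6 mu: H, 7 pris L, 8 ga: H, 9 sta L.
Parse left to right (heavy = foot alone; LL = one foot; stranded L unfooted): (ˈfa:) (ˈpo:) (ˈpu.po) ro (ˈmu:) pris (ˈga:) sta.
Foot heads: 1, 2, 3, 6, 8.
Primary stress on the leftmost head = syllable 1.
Secondary stress on 2, 3, 6, 8: ˈfa:.ˌpo:.ˌpu.po.ro.ˌmu:.pris.ˌga:.sta.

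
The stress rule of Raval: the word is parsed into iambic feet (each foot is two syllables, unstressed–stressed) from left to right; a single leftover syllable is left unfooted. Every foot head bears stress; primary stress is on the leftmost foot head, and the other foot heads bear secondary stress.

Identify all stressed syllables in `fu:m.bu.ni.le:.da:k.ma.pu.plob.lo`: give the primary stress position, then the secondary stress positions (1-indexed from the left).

Parse left to right into iambic (σˈσ) feet: (fu:m.ˈbu) (ni.ˈle:) (da:k.ˈma) (pu.ˈplob) lo. Syllable 9 is left unfooted.
Foot heads (stressed positions): 2, 4, 6, 8.
End Rule Leftmost: primary stress on the leftmost head = syllable 2.
Secondary stress on 4, 6, 8: fu:m.ˈbu.ni.ˌle:.da:k.ˌma.pu.ˌplob.lo.

primary 2, secondary 4, 6, 8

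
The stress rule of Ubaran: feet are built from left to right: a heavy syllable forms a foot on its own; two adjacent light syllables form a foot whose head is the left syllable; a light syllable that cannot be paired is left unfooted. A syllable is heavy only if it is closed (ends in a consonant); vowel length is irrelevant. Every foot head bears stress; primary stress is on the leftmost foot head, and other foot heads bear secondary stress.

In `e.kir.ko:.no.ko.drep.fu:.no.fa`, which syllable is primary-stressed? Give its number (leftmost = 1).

Weights: 1 e L, 2 kir H, 3 ko: L, 4 no L, 5 ko L, 6 drep H, 7 fu: L, 8 no L, 9 fa L.
Parse left to right (heavy = foot alone; LL = one foot; stranded L unfooted): e (ˈkir) (ˈko:.no) ko (ˈdrep) (ˈfu:.no) fa.
Foot heads: 2, 3, 6, 7.
Primary stress on the leftmost head = syllable 2.
Primary stress: syllable 2 → e.ˈkir.ko:.no.ko.drep.fu:.no.fa.

2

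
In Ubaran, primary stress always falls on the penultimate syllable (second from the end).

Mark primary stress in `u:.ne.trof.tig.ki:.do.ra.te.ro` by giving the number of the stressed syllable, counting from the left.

The word has 9 syllables; the penultimate syllable (second from the end) is syllable 8 (te).
Primary stress: syllable 8 → u:.ne.trof.tig.ki:.do.ra.ˈte.ro.

8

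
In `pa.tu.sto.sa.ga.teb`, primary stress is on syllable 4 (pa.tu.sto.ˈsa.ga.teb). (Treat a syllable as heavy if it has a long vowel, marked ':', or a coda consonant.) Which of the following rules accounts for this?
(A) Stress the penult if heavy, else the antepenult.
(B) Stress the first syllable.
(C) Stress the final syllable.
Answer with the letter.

A

Rule A → syllable 4 ✓.
Rule B → syllable 1 (observed: 4).
Rule C → syllable 6 (observed: 4).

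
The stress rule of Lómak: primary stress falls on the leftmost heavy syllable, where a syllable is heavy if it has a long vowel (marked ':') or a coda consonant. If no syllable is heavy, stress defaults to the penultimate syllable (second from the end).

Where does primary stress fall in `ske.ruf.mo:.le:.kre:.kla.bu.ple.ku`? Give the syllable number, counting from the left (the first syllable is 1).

Weights: 1 ske L, 2 ruf H, 3 mo: H, 4 le: H, 5 kre: H, 6 kla L, 7 bu L, 8 ple L, 9 ku L.
Heavy syllables in the domain: 2, 3, 4, 5. The leftmost is syllable 2 (ruf).
Primary stress: syllable 2 → ske.ˈruf.mo:.le:.kre:.kla.bu.ple.ku.

2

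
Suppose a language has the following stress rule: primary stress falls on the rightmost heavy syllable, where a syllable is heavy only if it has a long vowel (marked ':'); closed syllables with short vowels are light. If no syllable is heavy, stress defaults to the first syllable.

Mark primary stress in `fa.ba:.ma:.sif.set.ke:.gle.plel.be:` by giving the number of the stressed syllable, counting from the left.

Weights: 1 fa L, 2 ba: H, 3 ma: H, 4 sif L, 5 set L, 6 ke: H, 7 gle L, 8 plel L, 9 be: H.
Heavy syllables in the domain: 2, 3, 6, 9. The rightmost is syllable 9 (be:).
Primary stress: syllable 9 → fa.ba:.ma:.sif.set.ke:.gle.plel.ˈbe:.

9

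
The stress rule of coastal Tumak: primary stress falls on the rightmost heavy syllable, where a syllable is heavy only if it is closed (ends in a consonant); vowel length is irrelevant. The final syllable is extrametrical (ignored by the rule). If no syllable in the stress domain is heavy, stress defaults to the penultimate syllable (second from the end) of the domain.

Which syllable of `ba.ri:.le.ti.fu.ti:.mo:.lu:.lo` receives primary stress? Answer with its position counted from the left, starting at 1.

7

The final syllable (9, lo) is extrametrical; the stress domain is syllables 1–8.
Weights: 1 ba L, 2 ri: L, 3 le L, 4 ti L, 5 fu L, 6 ti: L, 7 mo: L, 8 lu: L.
No heavy syllable in the domain; default to the penultimate syllable (second from the end) of the domain = syllable 7.
Primary stress: syllable 7 → ba.ri:.le.ti.fu.ti:.ˈmo:.lu:.lo.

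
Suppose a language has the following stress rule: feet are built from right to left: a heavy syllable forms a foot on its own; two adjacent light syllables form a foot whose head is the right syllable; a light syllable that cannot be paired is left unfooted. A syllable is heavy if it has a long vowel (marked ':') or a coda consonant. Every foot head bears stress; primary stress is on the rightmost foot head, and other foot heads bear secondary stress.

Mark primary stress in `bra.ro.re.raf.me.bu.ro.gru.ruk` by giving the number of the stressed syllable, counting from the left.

9

Weights: 1 bra L, 2 ro L, 3 re L, 4 raf H, 5 me L, 6 bu L, 7 ro L, 8 gru L, 9 ruk H.
Parse right to left (heavy = foot alone; LL = one foot; stranded L unfooted): bra (ro.ˈre) (ˈraf) (me.ˈbu) (ro.ˈgru) (ˈruk).
Foot heads: 3, 4, 6, 8, 9.
Primary stress on the rightmost head = syllable 9.
Primary stress: syllable 9 → bra.ro.re.raf.me.bu.ro.gru.ˈruk.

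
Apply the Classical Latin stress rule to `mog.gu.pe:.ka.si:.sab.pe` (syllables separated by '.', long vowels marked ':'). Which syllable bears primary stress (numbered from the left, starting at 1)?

Classical Latin: stress the penult if heavy (long vowel or closed), else the antepenult.
Weights: 5 si: H, 6 sab H, 7 pe L.
The penult (syllable 6, sab) is heavy, so it takes stress.
Stress on syllable 6: mog.gu.pe:.ka.si:.ˈsab.pe.

6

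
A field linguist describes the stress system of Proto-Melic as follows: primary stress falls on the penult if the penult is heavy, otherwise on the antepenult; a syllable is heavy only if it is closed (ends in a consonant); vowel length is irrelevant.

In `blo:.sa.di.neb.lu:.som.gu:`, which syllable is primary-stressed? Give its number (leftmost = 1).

6

Weights: 5 lu: L, 6 som H, 7 gu: L.
The penult (syllable 6, som) is heavy, so it takes stress.
Primary stress: syllable 6 → blo:.sa.di.neb.lu:.ˈsom.gu:.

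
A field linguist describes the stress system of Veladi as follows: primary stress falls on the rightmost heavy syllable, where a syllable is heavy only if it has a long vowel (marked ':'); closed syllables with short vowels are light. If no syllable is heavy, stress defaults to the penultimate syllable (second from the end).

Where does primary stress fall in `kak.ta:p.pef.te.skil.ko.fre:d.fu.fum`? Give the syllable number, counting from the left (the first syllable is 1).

7

Weights: 1 kak L, 2 ta:p H, 3 pef L, 4 te L, 5 skil L, 6 ko L, 7 fre:d H, 8 fu L, 9 fum L.
Heavy syllables in the domain: 2, 7. The rightmost is syllable 7 (fre:d).
Primary stress: syllable 7 → kak.ta:p.pef.te.skil.ko.ˈfre:d.fu.fum.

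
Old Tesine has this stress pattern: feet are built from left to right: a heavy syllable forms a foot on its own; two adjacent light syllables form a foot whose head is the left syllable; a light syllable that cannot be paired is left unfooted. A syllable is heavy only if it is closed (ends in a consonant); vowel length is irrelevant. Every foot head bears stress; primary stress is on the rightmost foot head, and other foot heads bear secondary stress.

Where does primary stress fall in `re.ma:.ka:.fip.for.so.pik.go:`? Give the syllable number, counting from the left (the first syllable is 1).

7

Weights: 1 re L, 2 ma: L, 3 ka: L, 4 fip H, 5 for H, 6 so L, 7 pik H, 8 go: L.
Parse left to right (heavy = foot alone; LL = one foot; stranded L unfooted): (ˈre.ma:) ka: (ˈfip) (ˈfor) so (ˈpik) go:.
Foot heads: 1, 4, 5, 7.
Primary stress on the rightmost head = syllable 7.
Primary stress: syllable 7 → re.ma:.ka:.fip.for.so.ˈpik.go:.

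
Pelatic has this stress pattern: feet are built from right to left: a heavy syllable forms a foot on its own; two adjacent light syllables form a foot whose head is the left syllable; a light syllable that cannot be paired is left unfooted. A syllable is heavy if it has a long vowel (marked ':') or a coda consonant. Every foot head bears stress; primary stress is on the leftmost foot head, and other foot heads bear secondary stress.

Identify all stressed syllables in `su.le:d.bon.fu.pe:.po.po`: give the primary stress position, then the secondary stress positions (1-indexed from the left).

primary 2, secondary 3, 5, 6

Weights: 1 su L, 2 le:d H, 3 bon H, 4 fu L, 5 pe: H, 6 po L, 7 po L.
Parse right to left (heavy = foot alone; LL = one foot; stranded L unfooted): su (ˈle:d) (ˈbon) fu (ˈpe:) (ˈpo.po).
Foot heads: 2, 3, 5, 6.
Primary stress on the leftmost head = syllable 2.
Secondary stress on 3, 5, 6: su.ˈle:d.ˌbon.fu.ˌpe:.ˌpo.po.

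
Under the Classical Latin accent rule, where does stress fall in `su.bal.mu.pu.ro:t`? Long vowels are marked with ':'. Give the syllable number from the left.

Classical Latin: stress the penult if heavy (long vowel or closed), else the antepenult.
Weights: 3 mu L, 4 pu L, 5 ro:t H.
The penult (syllable 4, pu) is light, so stress falls on the antepenult (syllable 3, mu).
Stress on syllable 3: su.bal.ˈmu.pu.ro:t.

3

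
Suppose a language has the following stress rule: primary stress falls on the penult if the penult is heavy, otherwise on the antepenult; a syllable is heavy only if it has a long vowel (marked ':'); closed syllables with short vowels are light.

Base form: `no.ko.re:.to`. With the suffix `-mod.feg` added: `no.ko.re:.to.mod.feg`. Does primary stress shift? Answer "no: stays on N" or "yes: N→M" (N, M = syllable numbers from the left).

yes: 3→4

Base `no.ko.re:.to` (4 syllables):
  Weights: 2 ko L, 3 re: H, 4 to L.
  The penult (syllable 3, re:) is heavy, so it takes stress.
  → primary stress on syllable 3.
Suffixed `no.ko.re:.to.mod.feg` (6 syllables):
  Weights: 4 to L, 5 mod L, 6 feg L.
  The penult (syllable 5, mod) is light, so stress falls on the antepenult (syllable 4, to).
  → primary stress on syllable 4.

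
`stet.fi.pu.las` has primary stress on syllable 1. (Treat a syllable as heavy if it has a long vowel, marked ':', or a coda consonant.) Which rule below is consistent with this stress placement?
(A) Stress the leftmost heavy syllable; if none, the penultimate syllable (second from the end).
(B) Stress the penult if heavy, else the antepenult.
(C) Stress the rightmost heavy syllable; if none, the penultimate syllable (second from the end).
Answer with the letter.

A

Rule A → syllable 1 ✓.
Rule B → syllable 2 (observed: 1).
Rule C → syllable 4 (observed: 1).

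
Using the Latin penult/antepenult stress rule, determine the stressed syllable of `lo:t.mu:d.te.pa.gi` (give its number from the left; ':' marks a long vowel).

3

Classical Latin: stress the penult if heavy (long vowel or closed), else the antepenult.
Weights: 3 te L, 4 pa L, 5 gi L.
The penult (syllable 4, pa) is light, so stress falls on the antepenult (syllable 3, te).
Stress on syllable 3: lo:t.mu:d.ˈte.pa.gi.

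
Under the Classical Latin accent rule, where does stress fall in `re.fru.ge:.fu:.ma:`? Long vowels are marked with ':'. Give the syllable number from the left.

Classical Latin: stress the penult if heavy (long vowel or closed), else the antepenult.
Weights: 3 ge: H, 4 fu: H, 5 ma: H.
The penult (syllable 4, fu:) is heavy, so it takes stress.
Stress on syllable 4: re.fru.ge:.ˈfu:.ma:.

4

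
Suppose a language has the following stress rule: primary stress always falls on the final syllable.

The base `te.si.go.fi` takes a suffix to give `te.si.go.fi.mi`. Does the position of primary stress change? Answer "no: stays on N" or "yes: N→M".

Base `te.si.go.fi` (4 syllables):
  The word has 4 syllables; the final syllable is syllable 4 (fi).
  → primary stress on syllable 4.
Suffixed `te.si.go.fi.mi` (5 syllables):
  The word has 5 syllables; the final syllable is syllable 5 (mi).
  → primary stress on syllable 5.

yes: 4→5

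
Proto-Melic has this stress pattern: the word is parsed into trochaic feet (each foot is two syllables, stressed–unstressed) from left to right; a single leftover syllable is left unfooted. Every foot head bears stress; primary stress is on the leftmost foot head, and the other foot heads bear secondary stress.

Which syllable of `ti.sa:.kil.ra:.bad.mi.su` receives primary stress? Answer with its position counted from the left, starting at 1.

1

Parse left to right into trochaic (ˈσσ) feet: (ˈti.sa:) (ˈkil.ra:) (ˈbad.mi) su. Syllable 7 is left unfooted.
Foot heads (stressed positions): 1, 3, 5.
End Rule Leftmost: primary stress on the leftmost head = syllable 1.
Primary stress: syllable 1 → ˈti.sa:.kil.ra:.bad.mi.su.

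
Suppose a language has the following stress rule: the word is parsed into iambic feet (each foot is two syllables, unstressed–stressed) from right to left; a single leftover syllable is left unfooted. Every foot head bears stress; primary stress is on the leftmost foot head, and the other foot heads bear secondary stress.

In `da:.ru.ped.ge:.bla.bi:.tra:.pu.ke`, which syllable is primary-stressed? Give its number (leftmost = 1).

3

Parse right to left into iambic (σˈσ) feet: da: (ru.ˈped) (ge:.ˈbla) (bi:.ˈtra:) (pu.ˈke). Syllable 1 is left unfooted.
Foot heads (stressed positions): 3, 5, 7, 9.
End Rule Leftmost: primary stress on the leftmost head = syllable 3.
Primary stress: syllable 3 → da:.ru.ˈped.ge:.bla.bi:.tra:.pu.ke.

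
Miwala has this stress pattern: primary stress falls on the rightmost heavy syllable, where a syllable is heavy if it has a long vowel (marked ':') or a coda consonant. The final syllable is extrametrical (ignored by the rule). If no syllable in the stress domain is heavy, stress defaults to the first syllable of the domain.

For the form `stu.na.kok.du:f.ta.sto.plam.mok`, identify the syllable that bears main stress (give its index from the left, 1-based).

The final syllable (8, mok) is extrametrical; the stress domain is syllables 1–7.
Weights: 1 stu L, 2 na L, 3 kok H, 4 du:f H, 5 ta L, 6 sto L, 7 plam H.
Heavy syllables in the domain: 3, 4, 7. The rightmost is syllable 7 (plam).
Primary stress: syllable 7 → stu.na.kok.du:f.ta.sto.ˈplam.mok.

7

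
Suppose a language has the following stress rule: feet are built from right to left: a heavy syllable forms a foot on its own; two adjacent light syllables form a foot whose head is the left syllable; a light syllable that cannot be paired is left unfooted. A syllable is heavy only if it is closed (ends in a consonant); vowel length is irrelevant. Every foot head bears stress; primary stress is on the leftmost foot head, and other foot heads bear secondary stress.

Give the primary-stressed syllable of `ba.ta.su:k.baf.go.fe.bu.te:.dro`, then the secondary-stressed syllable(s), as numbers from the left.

primary 1, secondary 3, 4, 6, 8

Weights: 1 ba L, 2 ta L, 3 su:k H, 4 baf H, 5 go L, 6 fe L, 7 bu L, 8 te: L, 9 dro L.
Parse right to left (heavy = foot alone; LL = one foot; stranded L unfooted): (ˈba.ta) (ˈsu:k) (ˈbaf) go (ˈfe.bu) (ˈte:.dro).
Foot heads: 1, 3, 4, 6, 8.
Primary stress on the leftmost head = syllable 1.
Secondary stress on 3, 4, 6, 8: ˈba.ta.ˌsu:k.ˌbaf.go.ˌfe.bu.ˌte:.dro.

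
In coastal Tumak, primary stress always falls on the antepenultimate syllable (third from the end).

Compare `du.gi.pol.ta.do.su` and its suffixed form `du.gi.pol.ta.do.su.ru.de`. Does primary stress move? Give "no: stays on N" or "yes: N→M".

yes: 4→6

Base `du.gi.pol.ta.do.su` (6 syllables):
  The word has 6 syllables; the antepenultimate syllable (third from the end) is syllable 4 (ta).
  → primary stress on syllable 4.
Suffixed `du.gi.pol.ta.do.su.ru.de` (8 syllables):
  The word has 8 syllables; the antepenultimate syllable (third from the end) is syllable 6 (su).
  → primary stress on syllable 6.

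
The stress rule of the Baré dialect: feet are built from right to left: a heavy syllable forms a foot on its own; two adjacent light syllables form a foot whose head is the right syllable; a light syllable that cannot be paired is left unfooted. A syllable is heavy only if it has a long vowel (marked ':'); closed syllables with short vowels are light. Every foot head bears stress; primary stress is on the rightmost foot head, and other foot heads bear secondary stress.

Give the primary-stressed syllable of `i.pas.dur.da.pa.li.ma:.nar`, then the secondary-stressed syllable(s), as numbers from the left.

Weights: 1 i L, 2 pas L, 3 dur L, 4 da L, 5 pa L, 6 li L, 7 ma: H, 8 nar L.
Parse right to left (heavy = foot alone; LL = one foot; stranded L unfooted): (i.ˈpas) (dur.ˈda) (pa.ˈli) (ˈma:) nar.
Foot heads: 2, 4, 6, 7.
Primary stress on the rightmost head = syllable 7.
Secondary stress on 2, 4, 6: i.ˌpas.dur.ˌda.pa.ˌli.ˈma:.nar.

primary 7, secondary 2, 4, 6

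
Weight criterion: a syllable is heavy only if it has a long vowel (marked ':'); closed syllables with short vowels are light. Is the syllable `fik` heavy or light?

`fik`: short vowel, closed (coda /k/). Short vowel → light.

light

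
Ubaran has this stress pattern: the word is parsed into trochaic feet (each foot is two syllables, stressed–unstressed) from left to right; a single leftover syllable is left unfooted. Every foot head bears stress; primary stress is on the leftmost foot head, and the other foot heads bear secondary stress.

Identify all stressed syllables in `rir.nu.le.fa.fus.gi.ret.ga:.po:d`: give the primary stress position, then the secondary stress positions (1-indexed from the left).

Parse left to right into trochaic (ˈσσ) feet: (ˈrir.nu) (ˈle.fa) (ˈfus.gi) (ˈret.ga:) po:d. Syllable 9 is left unfooted.
Foot heads (stressed positions): 1, 3, 5, 7.
End Rule Leftmost: primary stress on the leftmost head = syllable 1.
Secondary stress on 3, 5, 7: ˈrir.nu.ˌle.fa.ˌfus.gi.ˌret.ga:.po:d.

primary 1, secondary 3, 5, 7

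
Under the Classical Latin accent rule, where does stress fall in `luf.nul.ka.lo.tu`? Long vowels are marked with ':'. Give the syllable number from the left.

Classical Latin: stress the penult if heavy (long vowel or closed), else the antepenult.
Weights: 3 ka L, 4 lo L, 5 tu L.
The penult (syllable 4, lo) is light, so stress falls on the antepenult (syllable 3, ka).
Stress on syllable 3: luf.nul.ˈka.lo.tu.

3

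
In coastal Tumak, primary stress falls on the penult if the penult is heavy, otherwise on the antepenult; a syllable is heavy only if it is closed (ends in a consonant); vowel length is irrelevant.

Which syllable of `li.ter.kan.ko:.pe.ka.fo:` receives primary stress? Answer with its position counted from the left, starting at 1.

5

Weights: 5 pe L, 6 ka L, 7 fo: L.
The penult (syllable 6, ka) is light, so stress falls on the antepenult (syllable 5, pe).
Primary stress: syllable 5 → li.ter.kan.ko:.ˈpe.ka.fo:.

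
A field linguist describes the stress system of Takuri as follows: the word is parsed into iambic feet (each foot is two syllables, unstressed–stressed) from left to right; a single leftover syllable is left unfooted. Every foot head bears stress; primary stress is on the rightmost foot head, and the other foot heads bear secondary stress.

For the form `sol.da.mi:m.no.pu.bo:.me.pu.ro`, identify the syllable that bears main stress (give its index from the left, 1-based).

Parse left to right into iambic (σˈσ) feet: (sol.ˈda) (mi:m.ˈno) (pu.ˈbo:) (me.ˈpu) ro. Syllable 9 is left unfooted.
Foot heads (stressed positions): 2, 4, 6, 8.
End Rule Rightmost: primary stress on the rightmost head = syllable 8.
Primary stress: syllable 8 → sol.da.mi:m.no.pu.bo:.me.ˈpu.ro.

8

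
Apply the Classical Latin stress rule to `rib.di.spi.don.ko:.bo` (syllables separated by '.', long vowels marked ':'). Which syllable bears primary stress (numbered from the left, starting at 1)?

5

Classical Latin: stress the penult if heavy (long vowel or closed), else the antepenult.
Weights: 4 don H, 5 ko: H, 6 bo L.
The penult (syllable 5, ko:) is heavy, so it takes stress.
Stress on syllable 5: rib.di.spi.don.ˈko:.bo.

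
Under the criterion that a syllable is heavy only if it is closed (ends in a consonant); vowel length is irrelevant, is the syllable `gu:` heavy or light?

light

`gu:`: long vowel, open (no coda). Open (no coda) → light.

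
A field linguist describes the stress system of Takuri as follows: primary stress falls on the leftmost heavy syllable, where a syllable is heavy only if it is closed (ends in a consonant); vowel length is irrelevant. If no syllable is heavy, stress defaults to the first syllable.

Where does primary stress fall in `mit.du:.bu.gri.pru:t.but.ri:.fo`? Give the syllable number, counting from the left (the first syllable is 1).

Weights: 1 mit H, 2 du: L, 3 bu L, 4 gri L, 5 pru:t H, 6 but H, 7 ri: L, 8 fo L.
Heavy syllables in the domain: 1, 5, 6. The leftmost is syllable 1 (mit).
Primary stress: syllable 1 → ˈmit.du:.bu.gri.pru:t.but.ri:.fo.

1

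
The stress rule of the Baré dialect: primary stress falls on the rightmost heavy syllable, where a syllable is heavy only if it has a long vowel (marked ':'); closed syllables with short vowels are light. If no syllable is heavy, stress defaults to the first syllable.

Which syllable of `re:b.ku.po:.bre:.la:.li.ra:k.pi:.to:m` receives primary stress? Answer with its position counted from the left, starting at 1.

9

Weights: 1 re:b H, 2 ku L, 3 po: H, 4 bre: H, 5 la: H, 6 li L, 7 ra:k H, 8 pi: H, 9 to:m H.
Heavy syllables in the domain: 1, 3, 4, 5, 7, 8, 9. The rightmost is syllable 9 (to:m).
Primary stress: syllable 9 → re:b.ku.po:.bre:.la:.li.ra:k.pi:.ˈto:m.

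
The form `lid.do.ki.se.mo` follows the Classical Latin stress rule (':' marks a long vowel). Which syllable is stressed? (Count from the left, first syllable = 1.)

3

Classical Latin: stress the penult if heavy (long vowel or closed), else the antepenult.
Weights: 3 ki L, 4 se L, 5 mo L.
The penult (syllable 4, se) is light, so stress falls on the antepenult (syllable 3, ki).
Stress on syllable 3: lid.do.ˈki.se.mo.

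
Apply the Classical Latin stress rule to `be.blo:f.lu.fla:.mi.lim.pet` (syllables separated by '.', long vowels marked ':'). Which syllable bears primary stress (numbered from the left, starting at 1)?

6

Classical Latin: stress the penult if heavy (long vowel or closed), else the antepenult.
Weights: 5 mi L, 6 lim H, 7 pet H.
The penult (syllable 6, lim) is heavy, so it takes stress.
Stress on syllable 6: be.blo:f.lu.fla:.mi.ˈlim.pet.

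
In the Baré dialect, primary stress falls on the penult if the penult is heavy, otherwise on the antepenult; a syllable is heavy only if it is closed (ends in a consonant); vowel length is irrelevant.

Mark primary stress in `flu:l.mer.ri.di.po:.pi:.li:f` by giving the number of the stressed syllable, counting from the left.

5

Weights: 5 po: L, 6 pi: L, 7 li:f H.
The penult (syllable 6, pi:) is light, so stress falls on the antepenult (syllable 5, po:).
Primary stress: syllable 5 → flu:l.mer.ri.di.ˈpo:.pi:.li:f.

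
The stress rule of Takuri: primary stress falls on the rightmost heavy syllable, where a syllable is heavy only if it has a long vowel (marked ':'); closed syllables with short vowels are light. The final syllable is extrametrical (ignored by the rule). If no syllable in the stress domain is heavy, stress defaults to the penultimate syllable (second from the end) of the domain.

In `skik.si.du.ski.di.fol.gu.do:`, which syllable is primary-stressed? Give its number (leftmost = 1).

The final syllable (8, do:) is extrametrical; the stress domain is syllables 1–7.
Weights: 1 skik L, 2 si L, 3 du L, 4 ski L, 5 di L, 6 fol L, 7 gu L.
No heavy syllable in the domain; default to the penultimate syllable (second from the end) of the domain = syllable 6.
Primary stress: syllable 6 → skik.si.du.ski.di.ˈfol.gu.do:.

6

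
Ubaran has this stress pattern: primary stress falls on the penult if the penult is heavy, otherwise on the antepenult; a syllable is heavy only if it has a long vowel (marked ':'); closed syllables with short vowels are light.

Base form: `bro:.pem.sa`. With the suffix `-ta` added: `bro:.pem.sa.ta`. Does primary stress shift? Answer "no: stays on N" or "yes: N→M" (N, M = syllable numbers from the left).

yes: 1→2

Base `bro:.pem.sa` (3 syllables):
  Weights: 1 bro: H, 2 pem L, 3 sa L.
  The penult (syllable 2, pem) is light, so stress falls on the antepenult (syllable 1, bro:).
  → primary stress on syllable 1.
Suffixed `bro:.pem.sa.ta` (4 syllables):
  Weights: 2 pem L, 3 sa L, 4 ta L.
  The penult (syllable 3, sa) is light, so stress falls on the antepenult (syllable 2, pem).
  → primary stress on syllable 2.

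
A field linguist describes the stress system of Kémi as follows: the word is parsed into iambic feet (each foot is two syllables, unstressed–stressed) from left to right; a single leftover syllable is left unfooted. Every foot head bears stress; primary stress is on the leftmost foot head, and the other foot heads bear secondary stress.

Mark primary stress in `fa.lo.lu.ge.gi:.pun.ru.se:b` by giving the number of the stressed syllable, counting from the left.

Parse left to right into iambic (σˈσ) feet: (fa.ˈlo) (lu.ˈge) (gi:.ˈpun) (ru.ˈse:b).
Foot heads (stressed positions): 2, 4, 6, 8.
End Rule Leftmost: primary stress on the leftmost head = syllable 2.
Primary stress: syllable 2 → fa.ˈlo.lu.ge.gi:.pun.ru.se:b.

2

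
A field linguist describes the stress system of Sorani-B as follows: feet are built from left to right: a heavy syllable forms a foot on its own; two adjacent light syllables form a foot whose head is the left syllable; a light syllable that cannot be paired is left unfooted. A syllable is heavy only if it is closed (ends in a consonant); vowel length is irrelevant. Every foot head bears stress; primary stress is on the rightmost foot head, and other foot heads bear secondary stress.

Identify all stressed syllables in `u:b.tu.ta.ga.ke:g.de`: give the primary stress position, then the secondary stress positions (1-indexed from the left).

Weights: 1 u:b H, 2 tu L, 3 ta L, 4 ga L, 5 ke:g H, 6 de L.
Parse left to right (heavy = foot alone; LL = one foot; stranded L unfooted): (ˈu:b) (ˈtu.ta) ga (ˈke:g) de.
Foot heads: 1, 2, 5.
Primary stress on the rightmost head = syllable 5.
Secondary stress on 1, 2: ˌu:b.ˌtu.ta.ga.ˈke:g.de.

primary 5, secondary 1, 2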